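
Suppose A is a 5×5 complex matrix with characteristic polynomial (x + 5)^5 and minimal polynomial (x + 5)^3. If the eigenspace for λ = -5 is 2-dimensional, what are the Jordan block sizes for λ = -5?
Block sizes for λ = -5: [3, 2]

Step 1 — from the characteristic polynomial, algebraic multiplicity of λ = -5 is 5. From dim ker(A − (-5)·I) = 2, there are exactly 2 Jordan blocks for λ = -5.
Step 2 — from the minimal polynomial, the factor (x + 5)^3 tells us the largest block for λ = -5 has size 3.
Step 3 — with total size 5, 2 blocks, and largest block 3, the block sizes (in nonincreasing order) are [3, 2].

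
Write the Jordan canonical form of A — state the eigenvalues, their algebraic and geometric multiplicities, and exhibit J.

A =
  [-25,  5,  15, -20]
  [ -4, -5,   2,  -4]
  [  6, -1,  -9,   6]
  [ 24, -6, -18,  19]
J_3(-5) ⊕ J_1(-5)

The characteristic polynomial is
  det(x·I − A) = x^4 + 20*x^3 + 150*x^2 + 500*x + 625 = (x + 5)^4

Eigenvalues and multiplicities (the geometric multiplicity of λ is n − rank(A − λI), which equals the number of Jordan blocks for λ):
  λ = -5: algebraic multiplicity = 4, geometric multiplicity = 2

Determining the block sizes for each eigenvalue:
  λ = -5: with am = 4 and gm = 2, the partition is not yet determined (e.g. several partitions of 4 into 2 parts exist). Let N = A − (-5)·I. Computing rank(N^1) = 2, rank(N^2) = 1, rank(N^3) = 0; the number of blocks of size ≥ j is rank(N^{j−1}) − rank(N^j), giving [2, 1, 1]. So we have 1 block(s) of size 3, 1 block(s) of size 1 → block sizes [3, 1]

Assembling the blocks gives a Jordan form
J =
  [-5,  1,  0,  0]
  [ 0, -5,  1,  0]
  [ 0,  0, -5,  0]
  [ 0,  0,  0, -5]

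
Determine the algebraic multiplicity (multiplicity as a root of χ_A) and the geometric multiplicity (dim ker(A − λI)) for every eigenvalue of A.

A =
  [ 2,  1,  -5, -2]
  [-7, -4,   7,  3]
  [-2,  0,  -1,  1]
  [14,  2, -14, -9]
λ = -3: alg = 4, geom = 2

Step 1 — factor the characteristic polynomial to read off the algebraic multiplicities:
  χ_A(x) = (x + 3)^4

Step 2 — compute geometric multiplicities via the rank-nullity identity g(λ) = n − rank(A − λI):
  rank(A − (-3)·I) = 2, so dim ker(A − (-3)·I) = n − 2 = 2

Summary:
  λ = -3: algebraic multiplicity = 4, geometric multiplicity = 2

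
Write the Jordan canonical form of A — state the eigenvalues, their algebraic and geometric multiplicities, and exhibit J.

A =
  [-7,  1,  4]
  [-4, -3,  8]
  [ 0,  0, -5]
J_2(-5) ⊕ J_1(-5)

The characteristic polynomial is
  det(x·I − A) = x^3 + 15*x^2 + 75*x + 125 = (x + 5)^3

Eigenvalues and multiplicities (the geometric multiplicity of λ is n − rank(A − λI), which equals the number of Jordan blocks for λ):
  λ = -5: algebraic multiplicity = 3, geometric multiplicity = 2

Determining the block sizes for each eigenvalue:
  λ = -5: 2 blocks summing to 3 forces exactly one block of size 2 and the rest size 1 → block sizes [2, 1]

Assembling the blocks gives a Jordan form
J =
  [-5,  1,  0]
  [ 0, -5,  0]
  [ 0,  0, -5]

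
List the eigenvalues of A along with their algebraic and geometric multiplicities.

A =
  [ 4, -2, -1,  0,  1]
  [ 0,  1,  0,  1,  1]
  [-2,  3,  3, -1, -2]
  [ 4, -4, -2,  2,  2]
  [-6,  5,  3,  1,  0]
λ = 2: alg = 5, geom = 3

Step 1 — factor the characteristic polynomial to read off the algebraic multiplicities:
  χ_A(x) = (x - 2)^5

Step 2 — compute geometric multiplicities via the rank-nullity identity g(λ) = n − rank(A − λI):
  rank(A − (2)·I) = 2, so dim ker(A − (2)·I) = n − 2 = 3

Summary:
  λ = 2: algebraic multiplicity = 5, geometric multiplicity = 3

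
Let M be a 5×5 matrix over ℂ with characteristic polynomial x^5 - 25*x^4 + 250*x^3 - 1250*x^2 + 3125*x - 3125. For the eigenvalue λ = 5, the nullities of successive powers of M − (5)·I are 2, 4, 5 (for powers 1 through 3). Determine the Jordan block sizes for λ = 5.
Block sizes for λ = 5: [3, 2]

From the dimensions of kernels of powers, the number of Jordan blocks of size at least j is d_j − d_{j−1} where d_j = dim ker(N^j) (with d_0 = 0). Computing the differences gives [2, 2, 1].
The number of blocks of size exactly k is (#blocks of size ≥ k) − (#blocks of size ≥ k + 1), so the partition is: 1 block(s) of size 2, 1 block(s) of size 3.
In nonincreasing order the block sizes are [3, 2].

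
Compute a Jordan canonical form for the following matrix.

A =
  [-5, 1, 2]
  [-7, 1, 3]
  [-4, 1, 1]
J_3(-1)

The characteristic polynomial is
  det(x·I − A) = x^3 + 3*x^2 + 3*x + 1 = (x + 1)^3

Eigenvalues and multiplicities (the geometric multiplicity of λ is n − rank(A − λI), which equals the number of Jordan blocks for λ):
  λ = -1: algebraic multiplicity = 3, geometric multiplicity = 1

Determining the block sizes for each eigenvalue:
  λ = -1: one block (gm = 1), so the single block has size am = 3 → block sizes [3]

Assembling the blocks gives a Jordan form
J =
  [-1,  1,  0]
  [ 0, -1,  1]
  [ 0,  0, -1]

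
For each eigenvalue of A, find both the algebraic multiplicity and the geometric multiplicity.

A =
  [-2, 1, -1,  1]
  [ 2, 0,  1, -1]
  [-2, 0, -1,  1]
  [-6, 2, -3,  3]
λ = 0: alg = 4, geom = 2

Step 1 — factor the characteristic polynomial to read off the algebraic multiplicities:
  χ_A(x) = x^4

Step 2 — compute geometric multiplicities via the rank-nullity identity g(λ) = n − rank(A − λI):
  rank(A − (0)·I) = 2, so dim ker(A − (0)·I) = n − 2 = 2

Summary:
  λ = 0: algebraic multiplicity = 4, geometric multiplicity = 2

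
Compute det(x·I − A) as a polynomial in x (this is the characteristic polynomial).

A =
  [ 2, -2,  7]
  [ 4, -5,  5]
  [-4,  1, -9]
x^3 + 12*x^2 + 48*x + 64

Expanding det(x·I − A) (e.g. by cofactor expansion or by noting that A is similar to its Jordan form J, which has the same characteristic polynomial as A) gives
  χ_A(x) = x^3 + 12*x^2 + 48*x + 64
which factors as (x + 4)^3. The eigenvalues (with algebraic multiplicities) are λ = -4 with multiplicity 3.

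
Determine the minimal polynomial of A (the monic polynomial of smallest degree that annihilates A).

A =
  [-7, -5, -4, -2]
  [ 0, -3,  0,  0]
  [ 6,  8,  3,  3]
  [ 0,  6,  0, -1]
x^4 + 8*x^3 + 22*x^2 + 24*x + 9

The characteristic polynomial is χ_A(x) = (x + 1)^2*(x + 3)^2, so the eigenvalues are known. The minimal polynomial is
  m_A(x) = Π_λ (x − λ)^{k_λ}
where k_λ is the size of the *largest* Jordan block for λ (equivalently, the smallest k with (A − λI)^k v = 0 for every generalised eigenvector v of λ).

  λ = -3: largest Jordan block has size 2, contributing (x + 3)^2
  λ = -1: largest Jordan block has size 2, contributing (x + 1)^2

So m_A(x) = (x + 1)^2*(x + 3)^2 = x^4 + 8*x^3 + 22*x^2 + 24*x + 9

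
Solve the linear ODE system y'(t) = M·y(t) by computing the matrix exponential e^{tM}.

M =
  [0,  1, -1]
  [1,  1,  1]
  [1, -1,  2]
e^{tM} =
  [t^2*exp(t)/2 - t*exp(t) + exp(t), t*exp(t), t^2*exp(t)/2 - t*exp(t)]
  [t*exp(t), exp(t), t*exp(t)]
  [-t^2*exp(t)/2 + t*exp(t), -t*exp(t), -t^2*exp(t)/2 + t*exp(t) + exp(t)]

Strategy: write M = P · J · P⁻¹ where J is a Jordan canonical form, so e^{tM} = P · e^{tJ} · P⁻¹, and e^{tJ} can be computed block-by-block.

M has Jordan form
J =
  [1, 1, 0]
  [0, 1, 1]
  [0, 0, 1]
(up to reordering of blocks).

Per-block formulas:
  For a 3×3 Jordan block J_3(1): exp(t · J_3(1)) = e^(1t)·(I + t·N + (t^2/2)·N^2), where N is the 3×3 nilpotent shift.

After assembling e^{tJ} and conjugating by P, we get:

e^{tM} =
  [t^2*exp(t)/2 - t*exp(t) + exp(t), t*exp(t), t^2*exp(t)/2 - t*exp(t)]
  [t*exp(t), exp(t), t*exp(t)]
  [-t^2*exp(t)/2 + t*exp(t), -t*exp(t), -t^2*exp(t)/2 + t*exp(t) + exp(t)]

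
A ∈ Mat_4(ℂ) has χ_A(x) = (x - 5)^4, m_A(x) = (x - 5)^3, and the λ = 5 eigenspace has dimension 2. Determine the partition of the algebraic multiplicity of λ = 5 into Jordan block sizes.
Block sizes for λ = 5: [3, 1]

Step 1 — from the characteristic polynomial, algebraic multiplicity of λ = 5 is 4. From dim ker(A − (5)·I) = 2, there are exactly 2 Jordan blocks for λ = 5.
Step 2 — from the minimal polynomial, the factor (x − 5)^3 tells us the largest block for λ = 5 has size 3.
Step 3 — with total size 4, 2 blocks, and largest block 3, the block sizes (in nonincreasing order) are [3, 1].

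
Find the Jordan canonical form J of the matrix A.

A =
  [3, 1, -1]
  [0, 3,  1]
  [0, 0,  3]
J_3(3)

The characteristic polynomial is
  det(x·I − A) = x^3 - 9*x^2 + 27*x - 27 = (x - 3)^3

Eigenvalues and multiplicities (the geometric multiplicity of λ is n − rank(A − λI), which equals the number of Jordan blocks for λ):
  λ = 3: algebraic multiplicity = 3, geometric multiplicity = 1

Determining the block sizes for each eigenvalue:
  λ = 3: one block (gm = 1), so the single block has size am = 3 → block sizes [3]

Assembling the blocks gives a Jordan form
J =
  [3, 1, 0]
  [0, 3, 1]
  [0, 0, 3]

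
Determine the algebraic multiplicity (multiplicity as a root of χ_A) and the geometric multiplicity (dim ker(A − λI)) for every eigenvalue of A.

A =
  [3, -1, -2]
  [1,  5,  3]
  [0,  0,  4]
λ = 4: alg = 3, geom = 1

Step 1 — factor the characteristic polynomial to read off the algebraic multiplicities:
  χ_A(x) = (x - 4)^3

Step 2 — compute geometric multiplicities via the rank-nullity identity g(λ) = n − rank(A − λI):
  rank(A − (4)·I) = 2, so dim ker(A − (4)·I) = n − 2 = 1

Summary:
  λ = 4: algebraic multiplicity = 3, geometric multiplicity = 1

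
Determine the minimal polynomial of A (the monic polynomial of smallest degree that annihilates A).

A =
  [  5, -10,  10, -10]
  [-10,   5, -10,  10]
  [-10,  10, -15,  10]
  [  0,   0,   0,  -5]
x^2 - 25

The characteristic polynomial is χ_A(x) = (x - 5)*(x + 5)^3, so the eigenvalues are known. The minimal polynomial is
  m_A(x) = Π_λ (x − λ)^{k_λ}
where k_λ is the size of the *largest* Jordan block for λ (equivalently, the smallest k with (A − λI)^k v = 0 for every generalised eigenvector v of λ).

  λ = -5: largest Jordan block has size 1, contributing (x + 5)
  λ = 5: largest Jordan block has size 1, contributing (x − 5)

So m_A(x) = (x - 5)*(x + 5) = x^2 - 25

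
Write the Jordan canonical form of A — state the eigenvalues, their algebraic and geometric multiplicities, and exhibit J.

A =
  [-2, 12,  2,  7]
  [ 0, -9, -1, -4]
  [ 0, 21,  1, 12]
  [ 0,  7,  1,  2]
J_3(-2) ⊕ J_1(-2)

The characteristic polynomial is
  det(x·I − A) = x^4 + 8*x^3 + 24*x^2 + 32*x + 16 = (x + 2)^4

Eigenvalues and multiplicities (the geometric multiplicity of λ is n − rank(A − λI), which equals the number of Jordan blocks for λ):
  λ = -2: algebraic multiplicity = 4, geometric multiplicity = 2

Determining the block sizes for each eigenvalue:
  λ = -2: with am = 4 and gm = 2, the partition is not yet determined (e.g. several partitions of 4 into 2 parts exist). Let N = A − (-2)·I. Computing rank(N^1) = 2, rank(N^2) = 1, rank(N^3) = 0; the number of blocks of size ≥ j is rank(N^{j−1}) − rank(N^j), giving [2, 1, 1]. So we have 1 block(s) of size 3, 1 block(s) of size 1 → block sizes [3, 1]

Assembling the blocks gives a Jordan form
J =
  [-2,  1,  0,  0]
  [ 0, -2,  1,  0]
  [ 0,  0, -2,  0]
  [ 0,  0,  0, -2]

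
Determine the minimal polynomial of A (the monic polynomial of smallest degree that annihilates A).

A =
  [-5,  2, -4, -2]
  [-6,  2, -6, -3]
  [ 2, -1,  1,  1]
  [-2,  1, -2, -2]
x^2 + 2*x + 1

The characteristic polynomial is χ_A(x) = (x + 1)^4, so the eigenvalues are known. The minimal polynomial is
  m_A(x) = Π_λ (x − λ)^{k_λ}
where k_λ is the size of the *largest* Jordan block for λ (equivalently, the smallest k with (A − λI)^k v = 0 for every generalised eigenvector v of λ).

  λ = -1: largest Jordan block has size 2, contributing (x + 1)^2

So m_A(x) = (x + 1)^2 = x^2 + 2*x + 1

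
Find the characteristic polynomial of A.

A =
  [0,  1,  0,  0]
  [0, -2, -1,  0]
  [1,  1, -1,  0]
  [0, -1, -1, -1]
x^4 + 4*x^3 + 6*x^2 + 4*x + 1

Expanding det(x·I − A) (e.g. by cofactor expansion or by noting that A is similar to its Jordan form J, which has the same characteristic polynomial as A) gives
  χ_A(x) = x^4 + 4*x^3 + 6*x^2 + 4*x + 1
which factors as (x + 1)^4. The eigenvalues (with algebraic multiplicities) are λ = -1 with multiplicity 4.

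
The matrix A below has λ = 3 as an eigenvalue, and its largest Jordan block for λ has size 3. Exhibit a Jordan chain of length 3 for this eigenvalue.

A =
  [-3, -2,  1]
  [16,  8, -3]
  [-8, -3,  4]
A Jordan chain for λ = 3 of length 3:
v_1 = (-4, 8, -8)ᵀ
v_2 = (-6, 16, -8)ᵀ
v_3 = (1, 0, 0)ᵀ

Let N = A − (3)·I. We want v_3 with N^3 v_3 = 0 but N^2 v_3 ≠ 0; then v_{j-1} := N · v_j for j = 3, …, 2.

Pick v_3 = (1, 0, 0)ᵀ.
Then v_2 = N · v_3 = (-6, 16, -8)ᵀ.
Then v_1 = N · v_2 = (-4, 8, -8)ᵀ.

Sanity check: (A − (3)·I) v_1 = (0, 0, 0)ᵀ = 0. ✓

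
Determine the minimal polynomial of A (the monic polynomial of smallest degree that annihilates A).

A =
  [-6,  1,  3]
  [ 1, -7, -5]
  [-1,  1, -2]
x^3 + 15*x^2 + 75*x + 125

The characteristic polynomial is χ_A(x) = (x + 5)^3, so the eigenvalues are known. The minimal polynomial is
  m_A(x) = Π_λ (x − λ)^{k_λ}
where k_λ is the size of the *largest* Jordan block for λ (equivalently, the smallest k with (A − λI)^k v = 0 for every generalised eigenvector v of λ).

  λ = -5: largest Jordan block has size 3, contributing (x + 5)^3

So m_A(x) = (x + 5)^3 = x^3 + 15*x^2 + 75*x + 125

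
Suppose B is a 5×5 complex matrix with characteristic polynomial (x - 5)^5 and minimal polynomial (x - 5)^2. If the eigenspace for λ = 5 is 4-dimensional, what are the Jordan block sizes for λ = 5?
Block sizes for λ = 5: [2, 1, 1, 1]

Step 1 — from the characteristic polynomial, algebraic multiplicity of λ = 5 is 5. From dim ker(B − (5)·I) = 4, there are exactly 4 Jordan blocks for λ = 5.
Step 2 — from the minimal polynomial, the factor (x − 5)^2 tells us the largest block for λ = 5 has size 2.
Step 3 — with total size 5, 4 blocks, and largest block 2, the block sizes (in nonincreasing order) are [2, 1, 1, 1].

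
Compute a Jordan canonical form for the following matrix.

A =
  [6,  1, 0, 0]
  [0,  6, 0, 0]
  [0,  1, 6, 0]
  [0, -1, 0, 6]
J_2(6) ⊕ J_1(6) ⊕ J_1(6)

The characteristic polynomial is
  det(x·I − A) = x^4 - 24*x^3 + 216*x^2 - 864*x + 1296 = (x - 6)^4

Eigenvalues and multiplicities (the geometric multiplicity of λ is n − rank(A − λI), which equals the number of Jordan blocks for λ):
  λ = 6: algebraic multiplicity = 4, geometric multiplicity = 3

Determining the block sizes for each eigenvalue:
  λ = 6: 3 blocks summing to 4 forces exactly one block of size 2 and the rest size 1 → block sizes [2, 1, 1]

Assembling the blocks gives a Jordan form
J =
  [6, 1, 0, 0]
  [0, 6, 0, 0]
  [0, 0, 6, 0]
  [0, 0, 0, 6]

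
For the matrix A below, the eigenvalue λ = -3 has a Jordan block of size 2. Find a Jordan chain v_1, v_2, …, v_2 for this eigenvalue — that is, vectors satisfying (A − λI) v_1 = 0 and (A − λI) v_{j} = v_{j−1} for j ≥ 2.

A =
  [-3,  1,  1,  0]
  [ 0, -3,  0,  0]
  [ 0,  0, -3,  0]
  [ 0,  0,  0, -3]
A Jordan chain for λ = -3 of length 2:
v_1 = (1, 0, 0, 0)ᵀ
v_2 = (0, 1, 0, 0)ᵀ

Let N = A − (-3)·I. We want v_2 with N^2 v_2 = 0 but N^1 v_2 ≠ 0; then v_{j-1} := N · v_j for j = 2, …, 2.

Pick v_2 = (0, 1, 0, 0)ᵀ.
Then v_1 = N · v_2 = (1, 0, 0, 0)ᵀ.

Sanity check: (A − (-3)·I) v_1 = (0, 0, 0, 0)ᵀ = 0. ✓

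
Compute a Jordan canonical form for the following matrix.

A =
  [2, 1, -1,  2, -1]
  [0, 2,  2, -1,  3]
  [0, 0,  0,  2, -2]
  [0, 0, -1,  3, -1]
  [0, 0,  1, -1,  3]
J_3(2) ⊕ J_2(2)

The characteristic polynomial is
  det(x·I − A) = x^5 - 10*x^4 + 40*x^3 - 80*x^2 + 80*x - 32 = (x - 2)^5

Eigenvalues and multiplicities (the geometric multiplicity of λ is n − rank(A − λI), which equals the number of Jordan blocks for λ):
  λ = 2: algebraic multiplicity = 5, geometric multiplicity = 2

Determining the block sizes for each eigenvalue:
  λ = 2: with am = 5 and gm = 2, the partition is not yet determined (e.g. several partitions of 5 into 2 parts exist). Let N = A − (2)·I. Computing rank(N^1) = 3, rank(N^2) = 1, rank(N^3) = 0; the number of blocks of size ≥ j is rank(N^{j−1}) − rank(N^j), giving [2, 2, 1]. So we have 1 block(s) of size 3, 1 block(s) of size 2 → block sizes [3, 2]

Assembling the blocks gives a Jordan form
J =
  [2, 1, 0, 0, 0]
  [0, 2, 1, 0, 0]
  [0, 0, 2, 0, 0]
  [0, 0, 0, 2, 1]
  [0, 0, 0, 0, 2]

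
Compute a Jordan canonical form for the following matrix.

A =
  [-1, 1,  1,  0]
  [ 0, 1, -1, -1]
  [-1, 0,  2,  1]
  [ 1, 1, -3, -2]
J_2(0) ⊕ J_2(0)

The characteristic polynomial is
  det(x·I − A) = x^4

Eigenvalues and multiplicities (the geometric multiplicity of λ is n − rank(A − λI), which equals the number of Jordan blocks for λ):
  λ = 0: algebraic multiplicity = 4, geometric multiplicity = 2

Determining the block sizes for each eigenvalue:
  λ = 0: with am = 4 and gm = 2, the partition is not yet determined (e.g. several partitions of 4 into 2 parts exist). Let N = A − (0)·I. Computing rank(N^1) = 2, rank(N^2) = 0; the number of blocks of size ≥ j is rank(N^{j−1}) − rank(N^j), giving [2, 2]. So we have 2 block(s) of size 2 → block sizes [2, 2]

Assembling the blocks gives a Jordan form
J =
  [0, 1, 0, 0]
  [0, 0, 0, 0]
  [0, 0, 0, 1]
  [0, 0, 0, 0]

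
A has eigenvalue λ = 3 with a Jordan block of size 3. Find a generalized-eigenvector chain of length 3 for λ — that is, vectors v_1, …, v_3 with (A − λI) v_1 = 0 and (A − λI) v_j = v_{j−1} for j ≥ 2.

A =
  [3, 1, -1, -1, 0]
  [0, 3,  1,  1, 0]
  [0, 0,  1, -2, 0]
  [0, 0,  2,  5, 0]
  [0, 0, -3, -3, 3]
A Jordan chain for λ = 3 of length 3:
v_1 = (1, 0, 0, 0, 0)ᵀ
v_2 = (-1, 1, -2, 2, -3)ᵀ
v_3 = (0, 0, 1, 0, 0)ᵀ

Let N = A − (3)·I. We want v_3 with N^3 v_3 = 0 but N^2 v_3 ≠ 0; then v_{j-1} := N · v_j for j = 3, …, 2.

Pick v_3 = (0, 0, 1, 0, 0)ᵀ.
Then v_2 = N · v_3 = (-1, 1, -2, 2, -3)ᵀ.
Then v_1 = N · v_2 = (1, 0, 0, 0, 0)ᵀ.

Sanity check: (A − (3)·I) v_1 = (0, 0, 0, 0, 0)ᵀ = 0. ✓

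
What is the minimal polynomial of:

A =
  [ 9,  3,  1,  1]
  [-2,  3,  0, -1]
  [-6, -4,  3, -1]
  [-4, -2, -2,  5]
x^2 - 10*x + 25

The characteristic polynomial is χ_A(x) = (x - 5)^4, so the eigenvalues are known. The minimal polynomial is
  m_A(x) = Π_λ (x − λ)^{k_λ}
where k_λ is the size of the *largest* Jordan block for λ (equivalently, the smallest k with (A − λI)^k v = 0 for every generalised eigenvector v of λ).

  λ = 5: largest Jordan block has size 2, contributing (x − 5)^2

So m_A(x) = (x - 5)^2 = x^2 - 10*x + 25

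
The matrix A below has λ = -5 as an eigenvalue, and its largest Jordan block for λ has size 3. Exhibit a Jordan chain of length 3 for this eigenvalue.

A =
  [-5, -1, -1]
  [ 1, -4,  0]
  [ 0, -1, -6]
A Jordan chain for λ = -5 of length 3:
v_1 = (-1, 1, -1)ᵀ
v_2 = (0, 1, 0)ᵀ
v_3 = (1, 0, 0)ᵀ

Let N = A − (-5)·I. We want v_3 with N^3 v_3 = 0 but N^2 v_3 ≠ 0; then v_{j-1} := N · v_j for j = 3, …, 2.

Pick v_3 = (1, 0, 0)ᵀ.
Then v_2 = N · v_3 = (0, 1, 0)ᵀ.
Then v_1 = N · v_2 = (-1, 1, -1)ᵀ.

Sanity check: (A − (-5)·I) v_1 = (0, 0, 0)ᵀ = 0. ✓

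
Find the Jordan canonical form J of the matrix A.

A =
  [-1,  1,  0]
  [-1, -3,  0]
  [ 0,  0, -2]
J_2(-2) ⊕ J_1(-2)

The characteristic polynomial is
  det(x·I − A) = x^3 + 6*x^2 + 12*x + 8 = (x + 2)^3

Eigenvalues and multiplicities (the geometric multiplicity of λ is n − rank(A − λI), which equals the number of Jordan blocks for λ):
  λ = -2: algebraic multiplicity = 3, geometric multiplicity = 2

Determining the block sizes for each eigenvalue:
  λ = -2: 2 blocks summing to 3 forces exactly one block of size 2 and the rest size 1 → block sizes [2, 1]

Assembling the blocks gives a Jordan form
J =
  [-2,  1,  0]
  [ 0, -2,  0]
  [ 0,  0, -2]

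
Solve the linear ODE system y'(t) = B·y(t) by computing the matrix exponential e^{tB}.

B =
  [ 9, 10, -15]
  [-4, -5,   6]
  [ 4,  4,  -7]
e^{tB} =
  [10*t*exp(-t) + exp(-t), 10*t*exp(-t), -15*t*exp(-t)]
  [-4*t*exp(-t), -4*t*exp(-t) + exp(-t), 6*t*exp(-t)]
  [4*t*exp(-t), 4*t*exp(-t), -6*t*exp(-t) + exp(-t)]

Strategy: write B = P · J · P⁻¹ where J is a Jordan canonical form, so e^{tB} = P · e^{tJ} · P⁻¹, and e^{tJ} can be computed block-by-block.

B has Jordan form
J =
  [-1,  1,  0]
  [ 0, -1,  0]
  [ 0,  0, -1]
(up to reordering of blocks).

Per-block formulas:
  For a 2×2 Jordan block J_2(-1): exp(t · J_2(-1)) = e^(-1t)·(I + t·N), where N is the 2×2 nilpotent shift.
  For a 1×1 block at λ = -1: exp(t · [-1]) = [e^(-1t)].

After assembling e^{tJ} and conjugating by P, we get:

e^{tB} =
  [10*t*exp(-t) + exp(-t), 10*t*exp(-t), -15*t*exp(-t)]
  [-4*t*exp(-t), -4*t*exp(-t) + exp(-t), 6*t*exp(-t)]
  [4*t*exp(-t), 4*t*exp(-t), -6*t*exp(-t) + exp(-t)]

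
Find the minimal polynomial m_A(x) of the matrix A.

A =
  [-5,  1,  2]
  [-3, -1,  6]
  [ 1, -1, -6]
x^2 + 8*x + 16

The characteristic polynomial is χ_A(x) = (x + 4)^3, so the eigenvalues are known. The minimal polynomial is
  m_A(x) = Π_λ (x − λ)^{k_λ}
where k_λ is the size of the *largest* Jordan block for λ (equivalently, the smallest k with (A − λI)^k v = 0 for every generalised eigenvector v of λ).

  λ = -4: largest Jordan block has size 2, contributing (x + 4)^2

So m_A(x) = (x + 4)^2 = x^2 + 8*x + 16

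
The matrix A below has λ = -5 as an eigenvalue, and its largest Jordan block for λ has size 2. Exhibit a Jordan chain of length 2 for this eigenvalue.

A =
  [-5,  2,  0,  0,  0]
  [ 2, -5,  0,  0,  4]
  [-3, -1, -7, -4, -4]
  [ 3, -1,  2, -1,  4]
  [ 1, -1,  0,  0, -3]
A Jordan chain for λ = -5 of length 2:
v_1 = (2, 0, -3, 1, -1)ᵀ
v_2 = (0, 1, 1, 0, 0)ᵀ

Let N = A − (-5)·I. We want v_2 with N^2 v_2 = 0 but N^1 v_2 ≠ 0; then v_{j-1} := N · v_j for j = 2, …, 2.

Pick v_2 = (0, 1, 1, 0, 0)ᵀ.
Then v_1 = N · v_2 = (2, 0, -3, 1, -1)ᵀ.

Sanity check: (A − (-5)·I) v_1 = (0, 0, 0, 0, 0)ᵀ = 0. ✓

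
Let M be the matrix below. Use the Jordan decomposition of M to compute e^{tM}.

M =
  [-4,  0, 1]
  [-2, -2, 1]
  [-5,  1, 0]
e^{tM} =
  [-t^2*exp(-2*t)/2 - 2*t*exp(-2*t) + exp(-2*t), t^2*exp(-2*t)/2, t*exp(-2*t)]
  [-t^2*exp(-2*t)/2 - 2*t*exp(-2*t), t^2*exp(-2*t)/2 + exp(-2*t), t*exp(-2*t)]
  [-t^2*exp(-2*t) - 5*t*exp(-2*t), t^2*exp(-2*t) + t*exp(-2*t), 2*t*exp(-2*t) + exp(-2*t)]

Strategy: write M = P · J · P⁻¹ where J is a Jordan canonical form, so e^{tM} = P · e^{tJ} · P⁻¹, and e^{tJ} can be computed block-by-block.

M has Jordan form
J =
  [-2,  1,  0]
  [ 0, -2,  1]
  [ 0,  0, -2]
(up to reordering of blocks).

Per-block formulas:
  For a 3×3 Jordan block J_3(-2): exp(t · J_3(-2)) = e^(-2t)·(I + t·N + (t^2/2)·N^2), where N is the 3×3 nilpotent shift.

After assembling e^{tJ} and conjugating by P, we get:

e^{tM} =
  [-t^2*exp(-2*t)/2 - 2*t*exp(-2*t) + exp(-2*t), t^2*exp(-2*t)/2, t*exp(-2*t)]
  [-t^2*exp(-2*t)/2 - 2*t*exp(-2*t), t^2*exp(-2*t)/2 + exp(-2*t), t*exp(-2*t)]
  [-t^2*exp(-2*t) - 5*t*exp(-2*t), t^2*exp(-2*t) + t*exp(-2*t), 2*t*exp(-2*t) + exp(-2*t)]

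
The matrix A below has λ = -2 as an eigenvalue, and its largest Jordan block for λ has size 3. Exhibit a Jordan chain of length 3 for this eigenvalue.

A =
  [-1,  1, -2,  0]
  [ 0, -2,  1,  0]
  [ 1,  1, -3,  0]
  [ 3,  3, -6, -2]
A Jordan chain for λ = -2 of length 3:
v_1 = (-1, 1, 0, -3)ᵀ
v_2 = (1, 0, 1, 3)ᵀ
v_3 = (1, 0, 0, 0)ᵀ

Let N = A − (-2)·I. We want v_3 with N^3 v_3 = 0 but N^2 v_3 ≠ 0; then v_{j-1} := N · v_j for j = 3, …, 2.

Pick v_3 = (1, 0, 0, 0)ᵀ.
Then v_2 = N · v_3 = (1, 0, 1, 3)ᵀ.
Then v_1 = N · v_2 = (-1, 1, 0, -3)ᵀ.

Sanity check: (A − (-2)·I) v_1 = (0, 0, 0, 0)ᵀ = 0. ✓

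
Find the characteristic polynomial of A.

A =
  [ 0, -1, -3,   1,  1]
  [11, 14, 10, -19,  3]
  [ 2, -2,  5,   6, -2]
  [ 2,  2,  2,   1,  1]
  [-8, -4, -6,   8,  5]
x^5 - 25*x^4 + 250*x^3 - 1250*x^2 + 3125*x - 3125

Expanding det(x·I − A) (e.g. by cofactor expansion or by noting that A is similar to its Jordan form J, which has the same characteristic polynomial as A) gives
  χ_A(x) = x^5 - 25*x^4 + 250*x^3 - 1250*x^2 + 3125*x - 3125
which factors as (x - 5)^5. The eigenvalues (with algebraic multiplicities) are λ = 5 with multiplicity 5.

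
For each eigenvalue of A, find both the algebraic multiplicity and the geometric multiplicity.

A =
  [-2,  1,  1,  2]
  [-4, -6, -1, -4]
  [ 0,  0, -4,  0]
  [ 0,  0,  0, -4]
λ = -4: alg = 4, geom = 2

Step 1 — factor the characteristic polynomial to read off the algebraic multiplicities:
  χ_A(x) = (x + 4)^4

Step 2 — compute geometric multiplicities via the rank-nullity identity g(λ) = n − rank(A − λI):
  rank(A − (-4)·I) = 2, so dim ker(A − (-4)·I) = n − 2 = 2

Summary:
  λ = -4: algebraic multiplicity = 4, geometric multiplicity = 2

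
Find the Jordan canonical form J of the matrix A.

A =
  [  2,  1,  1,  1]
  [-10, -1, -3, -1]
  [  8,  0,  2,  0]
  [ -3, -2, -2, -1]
J_3(0) ⊕ J_1(2)

The characteristic polynomial is
  det(x·I − A) = x^4 - 2*x^3 = x^3*(x - 2)

Eigenvalues and multiplicities (the geometric multiplicity of λ is n − rank(A − λI), which equals the number of Jordan blocks for λ):
  λ = 0: algebraic multiplicity = 3, geometric multiplicity = 1
  λ = 2: algebraic multiplicity = 1, geometric multiplicity = 1

Determining the block sizes for each eigenvalue:
  λ = 0: one block (gm = 1), so the single block has size am = 3 → block sizes [3]
  λ = 2: one block (gm = 1), so the single block has size am = 1 → block sizes [1]

Assembling the blocks gives a Jordan form
J =
  [0, 1, 0, 0]
  [0, 0, 1, 0]
  [0, 0, 0, 0]
  [0, 0, 0, 2]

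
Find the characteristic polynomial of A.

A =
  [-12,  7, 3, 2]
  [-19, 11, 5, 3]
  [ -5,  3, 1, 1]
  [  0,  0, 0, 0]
x^4

Expanding det(x·I − A) (e.g. by cofactor expansion or by noting that A is similar to its Jordan form J, which has the same characteristic polynomial as A) gives
  χ_A(x) = x^4
which factors as x^4. The eigenvalues (with algebraic multiplicities) are λ = 0 with multiplicity 4.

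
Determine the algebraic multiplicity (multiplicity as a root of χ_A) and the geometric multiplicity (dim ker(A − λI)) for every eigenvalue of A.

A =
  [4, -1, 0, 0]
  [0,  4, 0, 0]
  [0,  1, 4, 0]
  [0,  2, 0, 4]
λ = 4: alg = 4, geom = 3

Step 1 — factor the characteristic polynomial to read off the algebraic multiplicities:
  χ_A(x) = (x - 4)^4

Step 2 — compute geometric multiplicities via the rank-nullity identity g(λ) = n − rank(A − λI):
  rank(A − (4)·I) = 1, so dim ker(A − (4)·I) = n − 1 = 3

Summary:
  λ = 4: algebraic multiplicity = 4, geometric multiplicity = 3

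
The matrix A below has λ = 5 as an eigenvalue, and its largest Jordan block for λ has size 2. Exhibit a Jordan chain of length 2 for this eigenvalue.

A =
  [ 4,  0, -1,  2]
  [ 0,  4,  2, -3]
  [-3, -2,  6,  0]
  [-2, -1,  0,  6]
A Jordan chain for λ = 5 of length 2:
v_1 = (-1, 0, -3, -2)ᵀ
v_2 = (1, 0, 0, 0)ᵀ

Let N = A − (5)·I. We want v_2 with N^2 v_2 = 0 but N^1 v_2 ≠ 0; then v_{j-1} := N · v_j for j = 2, …, 2.

Pick v_2 = (1, 0, 0, 0)ᵀ.
Then v_1 = N · v_2 = (-1, 0, -3, -2)ᵀ.

Sanity check: (A − (5)·I) v_1 = (0, 0, 0, 0)ᵀ = 0. ✓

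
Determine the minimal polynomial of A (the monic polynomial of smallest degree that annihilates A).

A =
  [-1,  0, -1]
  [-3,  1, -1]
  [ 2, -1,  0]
x^3

The characteristic polynomial is χ_A(x) = x^3, so the eigenvalues are known. The minimal polynomial is
  m_A(x) = Π_λ (x − λ)^{k_λ}
where k_λ is the size of the *largest* Jordan block for λ (equivalently, the smallest k with (A − λI)^k v = 0 for every generalised eigenvector v of λ).

  λ = 0: largest Jordan block has size 3, contributing (x − 0)^3

So m_A(x) = x^3 = x^3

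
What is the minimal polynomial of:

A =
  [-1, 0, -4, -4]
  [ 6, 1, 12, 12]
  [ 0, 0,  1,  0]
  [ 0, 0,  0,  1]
x^2 - 1

The characteristic polynomial is χ_A(x) = (x - 1)^3*(x + 1), so the eigenvalues are known. The minimal polynomial is
  m_A(x) = Π_λ (x − λ)^{k_λ}
where k_λ is the size of the *largest* Jordan block for λ (equivalently, the smallest k with (A − λI)^k v = 0 for every generalised eigenvector v of λ).

  λ = -1: largest Jordan block has size 1, contributing (x + 1)
  λ = 1: largest Jordan block has size 1, contributing (x − 1)

So m_A(x) = (x - 1)*(x + 1) = x^2 - 1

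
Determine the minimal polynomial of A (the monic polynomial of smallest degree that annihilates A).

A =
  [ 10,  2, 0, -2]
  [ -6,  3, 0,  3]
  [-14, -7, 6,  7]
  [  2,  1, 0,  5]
x^2 - 12*x + 36

The characteristic polynomial is χ_A(x) = (x - 6)^4, so the eigenvalues are known. The minimal polynomial is
  m_A(x) = Π_λ (x − λ)^{k_λ}
where k_λ is the size of the *largest* Jordan block for λ (equivalently, the smallest k with (A − λI)^k v = 0 for every generalised eigenvector v of λ).

  λ = 6: largest Jordan block has size 2, contributing (x − 6)^2

So m_A(x) = (x - 6)^2 = x^2 - 12*x + 36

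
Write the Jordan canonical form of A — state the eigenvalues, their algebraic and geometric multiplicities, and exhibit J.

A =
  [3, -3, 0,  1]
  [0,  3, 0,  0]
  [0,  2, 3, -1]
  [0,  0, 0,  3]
J_2(3) ⊕ J_2(3)

The characteristic polynomial is
  det(x·I − A) = x^4 - 12*x^3 + 54*x^2 - 108*x + 81 = (x - 3)^4

Eigenvalues and multiplicities (the geometric multiplicity of λ is n − rank(A − λI), which equals the number of Jordan blocks for λ):
  λ = 3: algebraic multiplicity = 4, geometric multiplicity = 2

Determining the block sizes for each eigenvalue:
  λ = 3: with am = 4 and gm = 2, the partition is not yet determined (e.g. several partitions of 4 into 2 parts exist). Let N = A − (3)·I. Computing rank(N^1) = 2, rank(N^2) = 0; the number of blocks of size ≥ j is rank(N^{j−1}) − rank(N^j), giving [2, 2]. So we have 2 block(s) of size 2 → block sizes [2, 2]

Assembling the blocks gives a Jordan form
J =
  [3, 1, 0, 0]
  [0, 3, 0, 0]
  [0, 0, 3, 1]
  [0, 0, 0, 3]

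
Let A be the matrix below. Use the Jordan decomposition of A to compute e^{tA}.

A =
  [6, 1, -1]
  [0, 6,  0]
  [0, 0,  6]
e^{tA} =
  [exp(6*t), t*exp(6*t), -t*exp(6*t)]
  [0, exp(6*t), 0]
  [0, 0, exp(6*t)]

Strategy: write A = P · J · P⁻¹ where J is a Jordan canonical form, so e^{tA} = P · e^{tJ} · P⁻¹, and e^{tJ} can be computed block-by-block.

A has Jordan form
J =
  [6, 1, 0]
  [0, 6, 0]
  [0, 0, 6]
(up to reordering of blocks).

Per-block formulas:
  For a 1×1 block at λ = 6: exp(t · [6]) = [e^(6t)].
  For a 2×2 Jordan block J_2(6): exp(t · J_2(6)) = e^(6t)·(I + t·N), where N is the 2×2 nilpotent shift.

After assembling e^{tJ} and conjugating by P, we get:

e^{tA} =
  [exp(6*t), t*exp(6*t), -t*exp(6*t)]
  [0, exp(6*t), 0]
  [0, 0, exp(6*t)]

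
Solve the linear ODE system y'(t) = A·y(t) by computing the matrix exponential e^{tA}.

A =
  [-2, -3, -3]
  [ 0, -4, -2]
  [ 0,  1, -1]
e^{tA} =
  [exp(-2*t), -3*exp(-2*t) + 3*exp(-3*t), -3*exp(-2*t) + 3*exp(-3*t)]
  [0, -exp(-2*t) + 2*exp(-3*t), -2*exp(-2*t) + 2*exp(-3*t)]
  [0, exp(-2*t) - exp(-3*t), 2*exp(-2*t) - exp(-3*t)]

Strategy: write A = P · J · P⁻¹ where J is a Jordan canonical form, so e^{tA} = P · e^{tJ} · P⁻¹, and e^{tJ} can be computed block-by-block.

A has Jordan form
J =
  [-3,  0,  0]
  [ 0, -2,  0]
  [ 0,  0, -2]
(up to reordering of blocks).

Per-block formulas:
  For a 1×1 block at λ = -3: exp(t · [-3]) = [e^(-3t)].
  For a 1×1 block at λ = -2: exp(t · [-2]) = [e^(-2t)].

After assembling e^{tJ} and conjugating by P, we get:

e^{tA} =
  [exp(-2*t), -3*exp(-2*t) + 3*exp(-3*t), -3*exp(-2*t) + 3*exp(-3*t)]
  [0, -exp(-2*t) + 2*exp(-3*t), -2*exp(-2*t) + 2*exp(-3*t)]
  [0, exp(-2*t) - exp(-3*t), 2*exp(-2*t) - exp(-3*t)]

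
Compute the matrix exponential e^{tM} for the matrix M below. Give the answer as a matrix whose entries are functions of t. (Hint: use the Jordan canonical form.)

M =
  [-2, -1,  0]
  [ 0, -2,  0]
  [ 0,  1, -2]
e^{tM} =
  [exp(-2*t), -t*exp(-2*t), 0]
  [0, exp(-2*t), 0]
  [0, t*exp(-2*t), exp(-2*t)]

Strategy: write M = P · J · P⁻¹ where J is a Jordan canonical form, so e^{tM} = P · e^{tJ} · P⁻¹, and e^{tJ} can be computed block-by-block.

M has Jordan form
J =
  [-2,  1,  0]
  [ 0, -2,  0]
  [ 0,  0, -2]
(up to reordering of blocks).

Per-block formulas:
  For a 2×2 Jordan block J_2(-2): exp(t · J_2(-2)) = e^(-2t)·(I + t·N), where N is the 2×2 nilpotent shift.
  For a 1×1 block at λ = -2: exp(t · [-2]) = [e^(-2t)].

After assembling e^{tJ} and conjugating by P, we get:

e^{tM} =
  [exp(-2*t), -t*exp(-2*t), 0]
  [0, exp(-2*t), 0]
  [0, t*exp(-2*t), exp(-2*t)]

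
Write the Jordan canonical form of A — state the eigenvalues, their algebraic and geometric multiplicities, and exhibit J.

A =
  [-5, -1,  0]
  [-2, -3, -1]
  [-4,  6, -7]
J_3(-5)

The characteristic polynomial is
  det(x·I − A) = x^3 + 15*x^2 + 75*x + 125 = (x + 5)^3

Eigenvalues and multiplicities (the geometric multiplicity of λ is n − rank(A − λI), which equals the number of Jordan blocks for λ):
  λ = -5: algebraic multiplicity = 3, geometric multiplicity = 1

Determining the block sizes for each eigenvalue:
  λ = -5: one block (gm = 1), so the single block has size am = 3 → block sizes [3]

Assembling the blocks gives a Jordan form
J =
  [-5,  1,  0]
  [ 0, -5,  1]
  [ 0,  0, -5]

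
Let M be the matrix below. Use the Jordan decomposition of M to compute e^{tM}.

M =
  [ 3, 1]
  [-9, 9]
e^{tM} =
  [-3*t*exp(6*t) + exp(6*t), t*exp(6*t)]
  [-9*t*exp(6*t), 3*t*exp(6*t) + exp(6*t)]

Strategy: write M = P · J · P⁻¹ where J is a Jordan canonical form, so e^{tM} = P · e^{tJ} · P⁻¹, and e^{tJ} can be computed block-by-block.

M has Jordan form
J =
  [6, 1]
  [0, 6]
(up to reordering of blocks).

Per-block formulas:
  For a 2×2 Jordan block J_2(6): exp(t · J_2(6)) = e^(6t)·(I + t·N), where N is the 2×2 nilpotent shift.

After assembling e^{tJ} and conjugating by P, we get:

e^{tM} =
  [-3*t*exp(6*t) + exp(6*t), t*exp(6*t)]
  [-9*t*exp(6*t), 3*t*exp(6*t) + exp(6*t)]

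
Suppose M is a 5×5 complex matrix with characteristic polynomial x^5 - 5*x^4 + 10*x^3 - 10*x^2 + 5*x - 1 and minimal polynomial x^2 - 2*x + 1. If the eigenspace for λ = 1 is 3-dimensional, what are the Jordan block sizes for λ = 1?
Block sizes for λ = 1: [2, 2, 1]

Step 1 — from the characteristic polynomial, algebraic multiplicity of λ = 1 is 5. From dim ker(M − (1)·I) = 3, there are exactly 3 Jordan blocks for λ = 1.
Step 2 — from the minimal polynomial, the factor (x − 1)^2 tells us the largest block for λ = 1 has size 2.
Step 3 — with total size 5, 3 blocks, and largest block 2, the block sizes (in nonincreasing order) are [2, 2, 1].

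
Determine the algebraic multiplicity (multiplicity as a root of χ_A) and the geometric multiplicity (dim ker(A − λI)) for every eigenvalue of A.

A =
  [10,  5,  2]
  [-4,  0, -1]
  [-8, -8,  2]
λ = 4: alg = 3, geom = 1

Step 1 — factor the characteristic polynomial to read off the algebraic multiplicities:
  χ_A(x) = (x - 4)^3

Step 2 — compute geometric multiplicities via the rank-nullity identity g(λ) = n − rank(A − λI):
  rank(A − (4)·I) = 2, so dim ker(A − (4)·I) = n − 2 = 1

Summary:
  λ = 4: algebraic multiplicity = 3, geometric multiplicity = 1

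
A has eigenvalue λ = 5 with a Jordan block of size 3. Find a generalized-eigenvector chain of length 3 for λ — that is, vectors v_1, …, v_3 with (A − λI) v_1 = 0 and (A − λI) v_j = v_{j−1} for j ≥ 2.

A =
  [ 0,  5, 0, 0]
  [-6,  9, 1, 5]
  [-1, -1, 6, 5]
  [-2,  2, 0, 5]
A Jordan chain for λ = 5 of length 3:
v_1 = (-5, -5, 0, -2)ᵀ
v_2 = (-5, -6, -1, -2)ᵀ
v_3 = (1, 0, 0, 0)ᵀ

Let N = A − (5)·I. We want v_3 with N^3 v_3 = 0 but N^2 v_3 ≠ 0; then v_{j-1} := N · v_j for j = 3, …, 2.

Pick v_3 = (1, 0, 0, 0)ᵀ.
Then v_2 = N · v_3 = (-5, -6, -1, -2)ᵀ.
Then v_1 = N · v_2 = (-5, -5, 0, -2)ᵀ.

Sanity check: (A − (5)·I) v_1 = (0, 0, 0, 0)ᵀ = 0. ✓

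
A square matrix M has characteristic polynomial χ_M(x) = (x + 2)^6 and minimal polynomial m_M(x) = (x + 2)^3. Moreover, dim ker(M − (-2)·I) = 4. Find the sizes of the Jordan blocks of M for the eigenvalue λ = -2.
Block sizes for λ = -2: [3, 1, 1, 1]

Step 1 — from the characteristic polynomial, algebraic multiplicity of λ = -2 is 6. From dim ker(M − (-2)·I) = 4, there are exactly 4 Jordan blocks for λ = -2.
Step 2 — from the minimal polynomial, the factor (x + 2)^3 tells us the largest block for λ = -2 has size 3.
Step 3 — with total size 6, 4 blocks, and largest block 3, the block sizes (in nonincreasing order) are [3, 1, 1, 1].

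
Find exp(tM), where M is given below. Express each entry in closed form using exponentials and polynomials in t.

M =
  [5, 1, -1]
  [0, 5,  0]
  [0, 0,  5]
e^{tM} =
  [exp(5*t), t*exp(5*t), -t*exp(5*t)]
  [0, exp(5*t), 0]
  [0, 0, exp(5*t)]

Strategy: write M = P · J · P⁻¹ where J is a Jordan canonical form, so e^{tM} = P · e^{tJ} · P⁻¹, and e^{tJ} can be computed block-by-block.

M has Jordan form
J =
  [5, 1, 0]
  [0, 5, 0]
  [0, 0, 5]
(up to reordering of blocks).

Per-block formulas:
  For a 2×2 Jordan block J_2(5): exp(t · J_2(5)) = e^(5t)·(I + t·N), where N is the 2×2 nilpotent shift.
  For a 1×1 block at λ = 5: exp(t · [5]) = [e^(5t)].

After assembling e^{tJ} and conjugating by P, we get:

e^{tM} =
  [exp(5*t), t*exp(5*t), -t*exp(5*t)]
  [0, exp(5*t), 0]
  [0, 0, exp(5*t)]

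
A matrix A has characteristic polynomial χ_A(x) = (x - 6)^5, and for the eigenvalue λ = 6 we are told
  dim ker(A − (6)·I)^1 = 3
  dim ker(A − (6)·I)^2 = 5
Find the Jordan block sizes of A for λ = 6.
Block sizes for λ = 6: [2, 2, 1]

From the dimensions of kernels of powers, the number of Jordan blocks of size at least j is d_j − d_{j−1} where d_j = dim ker(N^j) (with d_0 = 0). Computing the differences gives [3, 2].
The number of blocks of size exactly k is (#blocks of size ≥ k) − (#blocks of size ≥ k + 1), so the partition is: 1 block(s) of size 1, 2 block(s) of size 2.
In nonincreasing order the block sizes are [2, 2, 1].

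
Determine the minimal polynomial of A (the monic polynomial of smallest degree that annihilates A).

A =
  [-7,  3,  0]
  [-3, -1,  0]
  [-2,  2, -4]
x^2 + 8*x + 16

The characteristic polynomial is χ_A(x) = (x + 4)^3, so the eigenvalues are known. The minimal polynomial is
  m_A(x) = Π_λ (x − λ)^{k_λ}
where k_λ is the size of the *largest* Jordan block for λ (equivalently, the smallest k with (A − λI)^k v = 0 for every generalised eigenvector v of λ).

  λ = -4: largest Jordan block has size 2, contributing (x + 4)^2

So m_A(x) = (x + 4)^2 = x^2 + 8*x + 16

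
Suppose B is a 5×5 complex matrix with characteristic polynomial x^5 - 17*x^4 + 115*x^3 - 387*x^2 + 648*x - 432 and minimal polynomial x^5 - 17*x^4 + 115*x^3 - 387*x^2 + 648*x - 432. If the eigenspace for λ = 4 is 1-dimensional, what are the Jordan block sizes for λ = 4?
Block sizes for λ = 4: [2]

Step 1 — from the characteristic polynomial, algebraic multiplicity of λ = 4 is 2. From dim ker(B − (4)·I) = 1, there are exactly 1 Jordan blocks for λ = 4.
Step 2 — from the minimal polynomial, the factor (x − 4)^2 tells us the largest block for λ = 4 has size 2.
Step 3 — with total size 2, 1 blocks, and largest block 2, the block sizes (in nonincreasing order) are [2].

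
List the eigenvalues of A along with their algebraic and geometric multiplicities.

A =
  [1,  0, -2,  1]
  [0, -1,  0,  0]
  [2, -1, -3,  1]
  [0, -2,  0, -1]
λ = -1: alg = 4, geom = 2

Step 1 — factor the characteristic polynomial to read off the algebraic multiplicities:
  χ_A(x) = (x + 1)^4

Step 2 — compute geometric multiplicities via the rank-nullity identity g(λ) = n − rank(A − λI):
  rank(A − (-1)·I) = 2, so dim ker(A − (-1)·I) = n − 2 = 2

Summary:
  λ = -1: algebraic multiplicity = 4, geometric multiplicity = 2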